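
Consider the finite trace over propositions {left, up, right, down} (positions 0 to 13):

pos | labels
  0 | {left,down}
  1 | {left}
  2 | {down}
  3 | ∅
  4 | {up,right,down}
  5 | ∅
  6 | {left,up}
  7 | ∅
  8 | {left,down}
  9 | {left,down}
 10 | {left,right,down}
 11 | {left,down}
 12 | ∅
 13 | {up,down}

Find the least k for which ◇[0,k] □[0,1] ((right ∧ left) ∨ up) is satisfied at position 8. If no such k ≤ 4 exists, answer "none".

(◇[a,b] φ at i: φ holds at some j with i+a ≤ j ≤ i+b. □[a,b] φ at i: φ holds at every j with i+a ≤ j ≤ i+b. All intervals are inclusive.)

Scan j = 8,9,… for □[0,1] ((right ∧ left) ∨ up):
  j=8: fails
  j=9: fails
  j=10: fails
  j=11: fails
  j=12: fails
No j in [8,12] satisfies it → none.

none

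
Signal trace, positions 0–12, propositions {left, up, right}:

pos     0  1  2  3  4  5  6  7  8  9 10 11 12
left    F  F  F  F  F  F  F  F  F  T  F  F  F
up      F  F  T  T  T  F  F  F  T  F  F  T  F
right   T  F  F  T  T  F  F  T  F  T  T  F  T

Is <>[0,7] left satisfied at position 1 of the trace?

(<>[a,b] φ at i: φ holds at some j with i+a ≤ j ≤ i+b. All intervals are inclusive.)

Check left at each j in [1,8]:
  j=1: false
  j=2: false
  j=3: false
  j=4: false
  j=5: false
  j=6: false
  j=7: false
  j=8: false
No position in the window satisfies it → formula fails.

No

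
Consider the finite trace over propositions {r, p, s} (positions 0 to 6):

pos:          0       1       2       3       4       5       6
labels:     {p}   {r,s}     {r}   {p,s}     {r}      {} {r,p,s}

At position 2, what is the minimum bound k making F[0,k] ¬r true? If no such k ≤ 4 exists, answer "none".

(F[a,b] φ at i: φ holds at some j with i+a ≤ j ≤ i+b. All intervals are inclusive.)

Scan j = 2,3,… for ¬r:
  j=2: fails
  j=3: holds
First hit at j=3, so smallest k = 3-2 = 1.

1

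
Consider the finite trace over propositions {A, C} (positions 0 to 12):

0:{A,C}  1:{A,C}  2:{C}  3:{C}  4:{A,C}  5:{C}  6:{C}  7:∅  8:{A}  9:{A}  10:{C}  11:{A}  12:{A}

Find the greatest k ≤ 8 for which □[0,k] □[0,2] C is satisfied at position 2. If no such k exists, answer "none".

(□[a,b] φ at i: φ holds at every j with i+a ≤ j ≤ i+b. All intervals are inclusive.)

□[0,2] C must hold from j=2 onward; find where it first fails.
  j=2: holds
  j=3: holds
  j=4: holds
  j=5: fails
Holds on [2,4], so largest k = 2.

2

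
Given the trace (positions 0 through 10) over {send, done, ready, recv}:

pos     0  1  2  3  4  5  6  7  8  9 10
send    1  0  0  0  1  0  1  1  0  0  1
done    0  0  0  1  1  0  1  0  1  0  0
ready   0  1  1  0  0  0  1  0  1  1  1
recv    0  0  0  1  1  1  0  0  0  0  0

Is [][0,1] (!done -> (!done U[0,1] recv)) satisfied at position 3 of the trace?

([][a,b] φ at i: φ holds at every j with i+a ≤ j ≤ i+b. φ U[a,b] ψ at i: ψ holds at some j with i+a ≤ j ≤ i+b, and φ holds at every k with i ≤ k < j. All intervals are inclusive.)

Holds

Check (!done -> (!done U[0,1] recv)) at every j in [3,4]:
  j=3: antecedent false → ✓
  j=4: antecedent false → ✓
All positions satisfy it → formula holds.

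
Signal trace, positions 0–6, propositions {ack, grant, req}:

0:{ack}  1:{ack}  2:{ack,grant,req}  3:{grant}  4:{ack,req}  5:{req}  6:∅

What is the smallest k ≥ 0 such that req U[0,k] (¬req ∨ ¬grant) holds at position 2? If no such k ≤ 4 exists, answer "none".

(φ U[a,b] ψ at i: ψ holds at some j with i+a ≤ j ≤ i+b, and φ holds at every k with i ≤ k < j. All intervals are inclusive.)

Need earliest j ≥ 2 with (¬req ∨ ¬grant), and req at every k in [2,j-1].
  j=2: rhs fails.
  j=3: rhs holds; lhs holds on [2,2]. k = 1.

1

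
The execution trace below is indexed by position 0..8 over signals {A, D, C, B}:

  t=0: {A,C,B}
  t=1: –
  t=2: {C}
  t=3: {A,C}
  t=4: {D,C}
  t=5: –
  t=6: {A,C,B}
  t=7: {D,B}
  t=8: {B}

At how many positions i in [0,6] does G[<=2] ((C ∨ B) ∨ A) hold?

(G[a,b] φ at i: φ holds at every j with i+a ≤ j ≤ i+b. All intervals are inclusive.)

Evaluate at each i in [0,6]:
  i=0: ✗ (fails at j=1)
  i=1: ✗ (fails at j=1)
  i=2: ✓ (all of [2,4])
  i=3: ✗ (fails at j=5)
  i=4: ✗ (fails at j=5)
  i=5: ✗ (fails at j=5)
  i=6: ✓ (all of [6,8])
Positions where it holds: {2, 6} → 2.

2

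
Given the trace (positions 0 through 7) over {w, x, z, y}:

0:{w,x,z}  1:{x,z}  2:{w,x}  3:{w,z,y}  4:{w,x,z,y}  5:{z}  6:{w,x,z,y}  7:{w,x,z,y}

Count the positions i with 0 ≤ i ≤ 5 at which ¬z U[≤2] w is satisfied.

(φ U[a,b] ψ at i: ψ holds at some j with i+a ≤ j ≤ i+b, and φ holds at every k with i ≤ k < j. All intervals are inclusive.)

Evaluate at each i in [0,5]:
  i=0: ✓ (rhs at j=0)
  i=1: ✗ (lhs fails at k=1 before rhs at j=2)
  i=2: ✓ (rhs at j=2)
  i=3: ✓ (rhs at j=3)
  i=4: ✓ (rhs at j=4)
  i=5: ✗ (lhs fails at k=5 before rhs at j=6)
Positions where it holds: {0, 2, 3, 4} → 4.

4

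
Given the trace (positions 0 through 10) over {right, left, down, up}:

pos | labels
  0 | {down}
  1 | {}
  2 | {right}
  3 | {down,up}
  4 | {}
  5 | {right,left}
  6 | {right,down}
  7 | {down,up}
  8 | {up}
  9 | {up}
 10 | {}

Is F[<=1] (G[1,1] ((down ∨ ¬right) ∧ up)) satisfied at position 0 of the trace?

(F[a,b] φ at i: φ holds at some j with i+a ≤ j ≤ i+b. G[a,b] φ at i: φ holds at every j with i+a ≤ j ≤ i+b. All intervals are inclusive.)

False

Check G[1,1] ((down ∨ ¬right) ∧ up) at each j in [0,1]:
  j=0: fails at 1
  j=1: fails at 2
No position in the window satisfies it → formula fails.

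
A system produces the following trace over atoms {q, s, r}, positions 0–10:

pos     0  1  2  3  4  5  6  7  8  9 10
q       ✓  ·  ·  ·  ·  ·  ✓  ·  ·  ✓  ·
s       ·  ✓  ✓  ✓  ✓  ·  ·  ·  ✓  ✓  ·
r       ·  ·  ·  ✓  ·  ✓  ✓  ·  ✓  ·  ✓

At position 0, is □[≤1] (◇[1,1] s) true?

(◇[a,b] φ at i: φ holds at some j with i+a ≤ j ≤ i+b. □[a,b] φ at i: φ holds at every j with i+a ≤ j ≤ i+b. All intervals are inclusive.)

True

Check ◇[1,1] s at every j in [0,1]:
  j=0: holds (witness at 1)
  j=1: holds (witness at 2)
All positions satisfy it → formula holds.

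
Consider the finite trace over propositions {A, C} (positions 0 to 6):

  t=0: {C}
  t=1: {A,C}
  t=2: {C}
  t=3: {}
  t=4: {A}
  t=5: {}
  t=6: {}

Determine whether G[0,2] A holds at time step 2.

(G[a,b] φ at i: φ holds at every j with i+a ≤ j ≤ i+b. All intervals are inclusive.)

Check A at every j in [2,4]:
  j=2: false
  j=3: false
  j=4: true
Fails at j=2 → formula fails.

False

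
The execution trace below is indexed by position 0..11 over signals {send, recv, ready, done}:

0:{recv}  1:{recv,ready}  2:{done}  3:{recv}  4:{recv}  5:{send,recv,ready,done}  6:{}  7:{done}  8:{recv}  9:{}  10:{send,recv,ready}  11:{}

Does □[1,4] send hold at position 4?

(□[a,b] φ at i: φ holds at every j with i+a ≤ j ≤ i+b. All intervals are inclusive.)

Check send at every j in [5,8]:
  j=5: true
  j=6: false
  j=7: false
  j=8: false
Fails at j=6 → formula fails.

Does not hold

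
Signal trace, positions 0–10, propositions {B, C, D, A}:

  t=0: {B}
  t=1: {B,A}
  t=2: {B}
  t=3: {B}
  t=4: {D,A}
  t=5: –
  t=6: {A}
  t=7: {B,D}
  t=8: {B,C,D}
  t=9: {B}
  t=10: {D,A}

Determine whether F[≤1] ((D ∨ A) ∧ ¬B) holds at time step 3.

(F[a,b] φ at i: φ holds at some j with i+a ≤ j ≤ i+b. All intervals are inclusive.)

Check ((D ∨ A) ∧ ¬B) at each j in [3,4]:
  j=3: false
  j=4: true
Found at j=4 → formula holds.

Holds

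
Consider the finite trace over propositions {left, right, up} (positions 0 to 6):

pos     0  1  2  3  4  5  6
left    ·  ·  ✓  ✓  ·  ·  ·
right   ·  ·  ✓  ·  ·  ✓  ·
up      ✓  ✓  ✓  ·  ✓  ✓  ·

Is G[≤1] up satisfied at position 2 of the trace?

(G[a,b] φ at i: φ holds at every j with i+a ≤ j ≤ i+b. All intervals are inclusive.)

No

Check up at every j in [2,3]:
  j=2: true
  j=3: false
Fails at j=3 → formula fails.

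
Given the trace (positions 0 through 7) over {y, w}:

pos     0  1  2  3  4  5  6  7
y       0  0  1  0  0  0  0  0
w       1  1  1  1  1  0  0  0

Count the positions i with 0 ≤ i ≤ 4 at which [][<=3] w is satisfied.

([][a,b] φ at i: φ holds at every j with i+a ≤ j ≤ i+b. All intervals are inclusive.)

2

Evaluate at each i in [0,4]:
  i=0: ✓ (all of [0,3])
  i=1: ✓ (all of [1,4])
  i=2: ✗ (fails at j=5)
  i=3: ✗ (fails at j=5)
  i=4: ✗ (fails at j=5)
Positions where it holds: {0, 1} → 2.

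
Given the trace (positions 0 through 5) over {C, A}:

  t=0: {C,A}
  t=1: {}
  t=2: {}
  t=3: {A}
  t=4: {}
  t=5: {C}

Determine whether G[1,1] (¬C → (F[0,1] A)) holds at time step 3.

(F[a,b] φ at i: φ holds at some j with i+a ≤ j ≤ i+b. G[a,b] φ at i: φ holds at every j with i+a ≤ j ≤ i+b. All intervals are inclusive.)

Check (¬C → (F[0,1] A)) at every j in [4,4]:
  j=4: antecedent true; consequent fails (none in [4,5]) → ✗
Fails at j=4 → formula fails.

False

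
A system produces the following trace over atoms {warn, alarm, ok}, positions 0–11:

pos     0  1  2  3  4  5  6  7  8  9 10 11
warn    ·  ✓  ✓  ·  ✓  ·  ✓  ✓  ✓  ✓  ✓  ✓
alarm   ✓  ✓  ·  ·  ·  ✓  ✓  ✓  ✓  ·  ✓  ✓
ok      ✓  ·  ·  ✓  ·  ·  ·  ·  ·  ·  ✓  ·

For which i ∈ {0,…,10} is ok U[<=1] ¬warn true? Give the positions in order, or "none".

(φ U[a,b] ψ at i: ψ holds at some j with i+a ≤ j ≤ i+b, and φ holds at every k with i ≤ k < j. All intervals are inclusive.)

Evaluate at each i in [0,10]:
  i=0: ✓ (rhs at j=0)
  i=1: ✗ (no rhs in [1,2])
  i=2: ✗ (lhs fails at k=2 before rhs at j=3)
  i=3: ✓ (rhs at j=3)
  i=4: ✗ (lhs fails at k=4 before rhs at j=5)
  i=5: ✓ (rhs at j=5)
  i=6: ✗ (no rhs in [6,7])
  i=7: ✗ (no rhs in [7,8])
  i=8: ✗ (no rhs in [8,9])
  i=9: ✗ (no rhs in [9,10])
  i=10: ✗ (no rhs in [10,11])

0, 3, 5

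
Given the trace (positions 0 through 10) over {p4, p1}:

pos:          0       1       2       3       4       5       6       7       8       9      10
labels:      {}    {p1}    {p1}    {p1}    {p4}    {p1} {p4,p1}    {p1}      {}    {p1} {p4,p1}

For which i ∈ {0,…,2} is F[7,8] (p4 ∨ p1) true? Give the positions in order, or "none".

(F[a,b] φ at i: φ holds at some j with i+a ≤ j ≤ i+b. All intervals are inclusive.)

Evaluate at each i in [0,2]:
  i=0: ✓ (witness j=7)
  i=1: ✓ (witness j=9)
  i=2: ✓ (witness j=9)

0, 1, 2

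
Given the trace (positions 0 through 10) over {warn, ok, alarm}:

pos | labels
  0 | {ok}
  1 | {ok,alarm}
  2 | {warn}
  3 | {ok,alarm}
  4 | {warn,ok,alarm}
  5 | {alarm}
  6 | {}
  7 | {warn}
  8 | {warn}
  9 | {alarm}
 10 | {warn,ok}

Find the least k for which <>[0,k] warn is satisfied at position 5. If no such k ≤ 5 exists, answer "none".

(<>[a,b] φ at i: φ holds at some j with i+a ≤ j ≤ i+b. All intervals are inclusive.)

Scan j = 5,6,… for warn:
  j=5: fails
  j=6: fails
  j=7: holds
First hit at j=7, so smallest k = 7-5 = 2.

2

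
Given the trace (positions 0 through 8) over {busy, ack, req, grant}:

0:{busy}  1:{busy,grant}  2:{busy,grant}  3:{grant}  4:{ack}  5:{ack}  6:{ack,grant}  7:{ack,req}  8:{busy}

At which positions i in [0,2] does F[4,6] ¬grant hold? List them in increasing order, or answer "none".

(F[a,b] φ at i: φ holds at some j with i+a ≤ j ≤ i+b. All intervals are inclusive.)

Evaluate at each i in [0,2]:
  i=0: ✓ (witness j=4)
  i=1: ✓ (witness j=5)
  i=2: ✓ (witness j=7)

0, 1, 2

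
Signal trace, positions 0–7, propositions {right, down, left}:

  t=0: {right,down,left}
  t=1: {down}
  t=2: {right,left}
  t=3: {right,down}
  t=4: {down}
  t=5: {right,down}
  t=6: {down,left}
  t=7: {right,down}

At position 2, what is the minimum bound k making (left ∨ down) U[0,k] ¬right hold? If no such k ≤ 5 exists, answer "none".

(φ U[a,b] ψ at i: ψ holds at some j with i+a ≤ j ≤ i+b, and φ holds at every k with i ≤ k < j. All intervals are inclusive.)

2

Need earliest j ≥ 2 with ¬right, and (left ∨ down) at every k in [2,j-1].
  j=2: rhs fails.
  j=3: rhs fails.
  j=4: rhs holds; lhs holds on [2,3]. k = 2.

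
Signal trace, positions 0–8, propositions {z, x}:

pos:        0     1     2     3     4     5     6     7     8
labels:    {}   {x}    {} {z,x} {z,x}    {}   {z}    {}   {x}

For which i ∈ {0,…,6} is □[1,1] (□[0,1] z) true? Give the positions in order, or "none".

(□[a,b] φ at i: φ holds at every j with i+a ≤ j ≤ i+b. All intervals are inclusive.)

Evaluate at each i in [0,6]:
  i=0: ✗ (fails at j=1)
  i=1: ✗ (fails at j=2)
  i=2: ✓ (all of [3,3])
  i=3: ✗ (fails at j=4)
  i=4: ✗ (fails at j=5)
  i=5: ✗ (fails at j=6)
  i=6: ✗ (fails at j=7)

2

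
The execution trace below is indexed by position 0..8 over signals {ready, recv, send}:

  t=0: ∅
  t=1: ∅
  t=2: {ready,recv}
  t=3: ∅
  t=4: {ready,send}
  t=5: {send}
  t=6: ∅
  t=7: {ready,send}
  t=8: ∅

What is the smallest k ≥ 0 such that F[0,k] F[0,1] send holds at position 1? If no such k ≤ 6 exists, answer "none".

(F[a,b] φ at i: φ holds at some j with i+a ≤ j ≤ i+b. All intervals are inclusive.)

Scan j = 1,2,… for F[0,1] send:
  j=1: fails
  j=2: fails
  j=3: holds
First hit at j=3, so smallest k = 3-1 = 2.

2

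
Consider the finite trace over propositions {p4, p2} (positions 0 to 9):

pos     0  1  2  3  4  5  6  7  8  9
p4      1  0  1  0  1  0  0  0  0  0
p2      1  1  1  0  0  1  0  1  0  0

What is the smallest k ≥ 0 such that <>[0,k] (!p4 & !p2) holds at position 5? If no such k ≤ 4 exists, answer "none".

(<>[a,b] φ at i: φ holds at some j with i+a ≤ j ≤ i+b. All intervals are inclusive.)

Scan j = 5,6,… for (!p4 & !p2):
  j=5: fails
  j=6: holds
First hit at j=6, so smallest k = 6-5 = 1.

1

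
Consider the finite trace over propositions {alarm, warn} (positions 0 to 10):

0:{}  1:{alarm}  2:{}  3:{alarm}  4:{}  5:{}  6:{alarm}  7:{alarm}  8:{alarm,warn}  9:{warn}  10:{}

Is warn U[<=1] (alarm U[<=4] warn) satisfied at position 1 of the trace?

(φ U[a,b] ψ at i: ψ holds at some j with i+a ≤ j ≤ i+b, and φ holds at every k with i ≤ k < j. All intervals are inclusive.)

False

Need some j in [1,2] with (alarm U[<=4] warn), and warn at every k in [1,j-1].
  j=1: (alarm U[<=4] warn) — fails.
  j=2: (alarm U[<=4] warn) — fails.
No j in the window works → until fails.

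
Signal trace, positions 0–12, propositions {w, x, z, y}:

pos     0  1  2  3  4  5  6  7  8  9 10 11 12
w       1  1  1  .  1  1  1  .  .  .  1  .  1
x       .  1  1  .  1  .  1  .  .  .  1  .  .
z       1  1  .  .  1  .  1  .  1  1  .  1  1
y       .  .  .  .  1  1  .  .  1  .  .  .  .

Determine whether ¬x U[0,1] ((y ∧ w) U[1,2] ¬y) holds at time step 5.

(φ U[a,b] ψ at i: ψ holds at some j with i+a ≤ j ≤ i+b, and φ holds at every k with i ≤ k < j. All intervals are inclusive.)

True

Need some j in [5,6] with ((y ∧ w) U[1,2] ¬y), and ¬x at every k in [5,j-1].
  j=5: ((y ∧ w) U[1,2] ¬y) holds; no prefix to check → satisfied.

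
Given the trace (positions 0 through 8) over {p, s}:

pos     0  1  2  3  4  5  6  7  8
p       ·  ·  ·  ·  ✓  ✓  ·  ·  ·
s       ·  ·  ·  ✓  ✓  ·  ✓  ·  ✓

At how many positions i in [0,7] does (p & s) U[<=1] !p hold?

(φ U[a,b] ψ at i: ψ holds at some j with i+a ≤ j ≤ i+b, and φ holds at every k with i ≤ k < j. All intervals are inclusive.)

Evaluate at each i in [0,7]:
  i=0: ✓ (rhs at j=0)
  i=1: ✓ (rhs at j=1)
  i=2: ✓ (rhs at j=2)
  i=3: ✓ (rhs at j=3)
  i=4: ✗ (no rhs in [4,5])
  i=5: ✗ (lhs fails at k=5 before rhs at j=6)
  i=6: ✓ (rhs at j=6)
  i=7: ✓ (rhs at j=7)
Positions where it holds: {0, 1, 2, 3, 6, 7} → 6.

6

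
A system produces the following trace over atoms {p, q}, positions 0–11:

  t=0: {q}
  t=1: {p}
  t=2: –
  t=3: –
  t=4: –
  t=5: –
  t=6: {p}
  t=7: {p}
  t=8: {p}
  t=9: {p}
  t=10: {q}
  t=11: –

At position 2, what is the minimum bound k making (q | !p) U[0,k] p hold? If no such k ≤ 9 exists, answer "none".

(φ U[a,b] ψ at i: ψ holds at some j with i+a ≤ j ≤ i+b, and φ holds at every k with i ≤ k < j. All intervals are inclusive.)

Need earliest j ≥ 2 with p, and (q | !p) at every k in [2,j-1].
  j=2: rhs fails.
  j=3: rhs fails.
  j=4: rhs fails.
  j=5: rhs fails.
  j=6: rhs holds; lhs holds on [2,5]. k = 4.

4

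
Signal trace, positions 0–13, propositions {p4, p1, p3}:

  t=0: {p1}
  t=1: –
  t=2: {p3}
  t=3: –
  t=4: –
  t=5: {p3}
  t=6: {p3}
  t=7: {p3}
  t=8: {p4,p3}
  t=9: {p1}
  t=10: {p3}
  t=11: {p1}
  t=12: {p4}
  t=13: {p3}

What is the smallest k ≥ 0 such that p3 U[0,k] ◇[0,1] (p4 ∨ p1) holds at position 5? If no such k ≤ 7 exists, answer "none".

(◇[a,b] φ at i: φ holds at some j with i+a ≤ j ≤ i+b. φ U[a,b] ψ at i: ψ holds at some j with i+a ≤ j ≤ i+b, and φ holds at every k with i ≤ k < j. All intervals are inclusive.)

Need earliest j ≥ 5 with ◇[0,1] (p4 ∨ p1), and p3 at every k in [5,j-1].
  j=5: rhs fails.
  j=6: rhs fails.
  j=7: rhs holds; lhs holds on [5,6]. k = 2.

2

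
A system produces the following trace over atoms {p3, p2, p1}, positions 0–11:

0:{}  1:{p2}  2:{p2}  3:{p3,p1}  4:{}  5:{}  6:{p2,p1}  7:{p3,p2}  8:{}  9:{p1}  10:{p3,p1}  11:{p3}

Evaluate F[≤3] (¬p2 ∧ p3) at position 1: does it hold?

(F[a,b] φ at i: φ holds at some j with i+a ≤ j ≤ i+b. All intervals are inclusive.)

Check (¬p2 ∧ p3) at each j in [1,4]:
  j=1: false
  j=2: false
  j=3: true
  j=4: false
Found at j=3 → formula holds.

Yes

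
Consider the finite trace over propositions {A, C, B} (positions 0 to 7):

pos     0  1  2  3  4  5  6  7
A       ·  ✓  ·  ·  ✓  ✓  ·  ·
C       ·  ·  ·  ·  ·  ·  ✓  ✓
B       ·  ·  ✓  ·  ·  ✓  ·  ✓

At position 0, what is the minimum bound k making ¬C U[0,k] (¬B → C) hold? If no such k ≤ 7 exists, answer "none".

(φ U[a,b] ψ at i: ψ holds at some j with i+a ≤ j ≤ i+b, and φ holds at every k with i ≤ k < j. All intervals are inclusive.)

2

Need earliest j ≥ 0 with (¬B → C), and ¬C at every k in [0,j-1].
  j=0: rhs fails.
  j=1: rhs fails.
  j=2: rhs holds; lhs holds on [0,1]. k = 2.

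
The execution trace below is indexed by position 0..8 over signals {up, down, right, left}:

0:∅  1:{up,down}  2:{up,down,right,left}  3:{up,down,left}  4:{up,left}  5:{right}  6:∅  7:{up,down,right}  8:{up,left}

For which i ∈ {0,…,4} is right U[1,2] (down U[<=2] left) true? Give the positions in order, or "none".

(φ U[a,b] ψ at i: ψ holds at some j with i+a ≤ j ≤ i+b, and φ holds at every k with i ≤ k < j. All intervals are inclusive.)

2

Evaluate at each i in [0,4]:
  i=0: ✗ (lhs fails at k=0 before rhs at j=1)
  i=1: ✗ (lhs fails at k=1 before rhs at j=2)
  i=2: ✓ (rhs at j=3; lhs holds on [2,2])
  i=3: ✗ (lhs fails at k=3 before rhs at j=4)
  i=4: ✗ (no rhs in [5,6])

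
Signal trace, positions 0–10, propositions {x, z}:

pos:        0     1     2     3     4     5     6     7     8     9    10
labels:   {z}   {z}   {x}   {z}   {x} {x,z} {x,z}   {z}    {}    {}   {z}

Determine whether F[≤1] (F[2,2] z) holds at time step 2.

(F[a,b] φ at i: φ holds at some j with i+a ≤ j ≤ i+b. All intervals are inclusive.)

Yes

Check F[2,2] z at each j in [2,3]:
  j=2: fails (none in [4,4])
  j=3: holds (witness at 5)
Found at j=3 → formula holds.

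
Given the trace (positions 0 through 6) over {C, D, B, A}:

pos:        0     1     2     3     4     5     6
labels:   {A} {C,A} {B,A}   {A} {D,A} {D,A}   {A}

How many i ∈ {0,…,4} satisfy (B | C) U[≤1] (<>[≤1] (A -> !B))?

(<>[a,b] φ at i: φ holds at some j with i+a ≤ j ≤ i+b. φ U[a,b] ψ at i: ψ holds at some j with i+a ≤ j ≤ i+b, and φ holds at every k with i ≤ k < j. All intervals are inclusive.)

5

Evaluate at each i in [0,4]:
  i=0: ✓ (rhs at j=0)
  i=1: ✓ (rhs at j=1)
  i=2: ✓ (rhs at j=2)
  i=3: ✓ (rhs at j=3)
  i=4: ✓ (rhs at j=4)
Positions where it holds: {0, 1, 2, 3, 4} → 5.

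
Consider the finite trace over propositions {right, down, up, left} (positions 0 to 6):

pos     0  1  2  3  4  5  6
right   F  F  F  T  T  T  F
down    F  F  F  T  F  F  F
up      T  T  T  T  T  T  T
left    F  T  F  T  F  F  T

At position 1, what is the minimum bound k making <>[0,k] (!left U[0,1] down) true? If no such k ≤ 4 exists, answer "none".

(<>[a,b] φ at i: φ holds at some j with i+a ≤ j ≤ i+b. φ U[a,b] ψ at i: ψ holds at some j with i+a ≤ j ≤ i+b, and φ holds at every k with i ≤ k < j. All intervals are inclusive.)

Scan j = 1,2,… for (!left U[0,1] down):
  j=1: fails
  j=2: holds
First hit at j=2, so smallest k = 2-1 = 1.

1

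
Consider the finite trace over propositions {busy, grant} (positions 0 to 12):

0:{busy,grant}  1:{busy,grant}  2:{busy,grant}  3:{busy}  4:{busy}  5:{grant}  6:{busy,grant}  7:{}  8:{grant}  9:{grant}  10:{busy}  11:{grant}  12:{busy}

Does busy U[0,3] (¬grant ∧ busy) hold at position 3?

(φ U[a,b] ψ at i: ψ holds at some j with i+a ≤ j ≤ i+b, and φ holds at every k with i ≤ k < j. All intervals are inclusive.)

True

Need some j in [3,6] with (¬grant ∧ busy), and busy at every k in [3,j-1].
  j=3: (¬grant ∧ busy) holds; no prefix to check → satisfied.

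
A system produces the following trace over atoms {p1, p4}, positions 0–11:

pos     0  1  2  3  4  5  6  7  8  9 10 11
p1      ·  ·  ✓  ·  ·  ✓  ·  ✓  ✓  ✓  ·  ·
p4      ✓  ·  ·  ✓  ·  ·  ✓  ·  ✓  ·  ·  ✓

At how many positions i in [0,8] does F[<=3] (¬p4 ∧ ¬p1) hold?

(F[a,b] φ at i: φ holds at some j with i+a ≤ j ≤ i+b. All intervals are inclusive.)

7

Evaluate at each i in [0,8]:
  i=0: ✓ (witness j=1)
  i=1: ✓ (witness j=1)
  i=2: ✓ (witness j=4)
  i=3: ✓ (witness j=4)
  i=4: ✓ (witness j=4)
  i=5: ✗ (none in [5,8])
  i=6: ✗ (none in [6,9])
  i=7: ✓ (witness j=10)
  i=8: ✓ (witness j=10)
Positions where it holds: {0, 1, 2, 3, 4, 7, 8} → 7.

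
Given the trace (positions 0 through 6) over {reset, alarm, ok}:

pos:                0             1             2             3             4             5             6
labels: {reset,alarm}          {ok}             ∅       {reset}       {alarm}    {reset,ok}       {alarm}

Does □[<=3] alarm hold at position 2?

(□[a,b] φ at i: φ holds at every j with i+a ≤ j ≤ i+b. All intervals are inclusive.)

Does not hold

Check alarm at every j in [2,5]:
  j=2: false
  j=3: false
  j=4: true
  j=5: false
Fails at j=2 → formula fails.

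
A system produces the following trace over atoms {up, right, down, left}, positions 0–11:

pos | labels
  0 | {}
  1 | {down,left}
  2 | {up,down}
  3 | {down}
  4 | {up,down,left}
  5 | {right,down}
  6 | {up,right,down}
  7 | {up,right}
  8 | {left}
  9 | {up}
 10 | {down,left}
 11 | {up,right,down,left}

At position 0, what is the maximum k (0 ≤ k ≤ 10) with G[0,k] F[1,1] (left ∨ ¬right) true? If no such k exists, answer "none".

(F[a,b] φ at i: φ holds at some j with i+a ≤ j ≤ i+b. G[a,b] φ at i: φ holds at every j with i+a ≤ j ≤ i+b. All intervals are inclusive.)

3

F[1,1] (left ∨ ¬right) must hold from j=0 onward; find where it first fails.
  j=0: holds
  j=1: holds
  j=2: holds
  j=3: holds
  j=4: fails
Holds on [0,3], so largest k = 3.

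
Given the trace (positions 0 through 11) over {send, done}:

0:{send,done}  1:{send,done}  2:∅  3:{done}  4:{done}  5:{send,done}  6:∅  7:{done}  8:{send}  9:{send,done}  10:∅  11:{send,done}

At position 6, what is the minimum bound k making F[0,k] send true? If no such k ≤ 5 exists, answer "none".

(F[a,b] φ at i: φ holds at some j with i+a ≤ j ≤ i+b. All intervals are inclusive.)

Scan j = 6,7,… for send:
  j=6: fails
  j=7: fails
  j=8: holds
First hit at j=8, so smallest k = 8-6 = 2.

2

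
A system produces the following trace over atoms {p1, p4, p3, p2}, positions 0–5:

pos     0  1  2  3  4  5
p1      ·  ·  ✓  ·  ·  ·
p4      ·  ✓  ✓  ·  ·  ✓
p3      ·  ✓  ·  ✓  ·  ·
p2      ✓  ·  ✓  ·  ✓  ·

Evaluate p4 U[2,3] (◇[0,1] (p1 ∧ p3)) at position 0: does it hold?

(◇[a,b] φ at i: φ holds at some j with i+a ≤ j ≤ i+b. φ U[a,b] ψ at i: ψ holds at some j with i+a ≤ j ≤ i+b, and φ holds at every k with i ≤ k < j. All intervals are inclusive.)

False

Need some j in [2,3] with ◇[0,1] (p1 ∧ p3), and p4 at every k in [0,j-1].
  j=2: ◇[0,1] (p1 ∧ p3) — fails (none in [2,3]).
  j=3: ◇[0,1] (p1 ∧ p3) — fails (none in [3,4]).
No j in the window works → until fails.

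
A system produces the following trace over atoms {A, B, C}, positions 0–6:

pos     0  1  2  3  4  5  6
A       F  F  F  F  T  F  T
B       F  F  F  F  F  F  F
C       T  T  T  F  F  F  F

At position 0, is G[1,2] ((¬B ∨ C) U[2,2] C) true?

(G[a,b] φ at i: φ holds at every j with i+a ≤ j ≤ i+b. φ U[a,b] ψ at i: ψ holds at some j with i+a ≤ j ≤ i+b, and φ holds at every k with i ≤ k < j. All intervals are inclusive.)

No

Check ((¬B ∨ C) U[2,2] C) at every j in [1,2]:
  j=1: fails
  j=2: fails
Fails at j=1 → formula fails.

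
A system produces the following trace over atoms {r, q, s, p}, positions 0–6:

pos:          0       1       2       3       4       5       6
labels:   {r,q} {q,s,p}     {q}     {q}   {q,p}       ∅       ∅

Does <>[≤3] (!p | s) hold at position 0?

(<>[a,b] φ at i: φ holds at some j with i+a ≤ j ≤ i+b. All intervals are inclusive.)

Check (!p | s) at each j in [0,3]:
  j=0: true
  j=1: true
  j=2: true
  j=3: true
Found at j=0 → formula holds.

Yes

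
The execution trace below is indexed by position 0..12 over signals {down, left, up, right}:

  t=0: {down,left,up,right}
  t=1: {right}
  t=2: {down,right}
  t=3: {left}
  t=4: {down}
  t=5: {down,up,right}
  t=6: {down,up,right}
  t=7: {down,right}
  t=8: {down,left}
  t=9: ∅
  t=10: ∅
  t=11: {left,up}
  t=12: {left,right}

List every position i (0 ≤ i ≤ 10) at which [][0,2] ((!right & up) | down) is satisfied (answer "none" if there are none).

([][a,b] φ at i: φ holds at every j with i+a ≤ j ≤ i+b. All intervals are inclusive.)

Evaluate at each i in [0,10]:
  i=0: ✗ (fails at j=1)
  i=1: ✗ (fails at j=1)
  i=2: ✗ (fails at j=3)
  i=3: ✗ (fails at j=3)
  i=4: ✓ (all of [4,6])
  i=5: ✓ (all of [5,7])
  i=6: ✓ (all of [6,8])
  i=7: ✗ (fails at j=9)
  i=8: ✗ (fails at j=9)
  i=9: ✗ (fails at j=9)
  i=10: ✗ (fails at j=10)

4, 5, 6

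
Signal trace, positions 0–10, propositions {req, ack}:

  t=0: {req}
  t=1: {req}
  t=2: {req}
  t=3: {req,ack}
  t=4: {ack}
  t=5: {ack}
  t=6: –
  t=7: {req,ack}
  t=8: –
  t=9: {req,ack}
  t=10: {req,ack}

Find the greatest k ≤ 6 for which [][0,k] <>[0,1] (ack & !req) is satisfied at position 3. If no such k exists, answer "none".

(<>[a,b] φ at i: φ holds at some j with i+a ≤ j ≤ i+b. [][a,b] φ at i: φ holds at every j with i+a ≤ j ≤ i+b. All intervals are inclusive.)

<>[0,1] (ack & !req) must hold from j=3 onward; find where it first fails.
  j=3: holds
  j=4: holds
  j=5: holds
  j=6: fails
Holds on [3,5], so largest k = 2.

2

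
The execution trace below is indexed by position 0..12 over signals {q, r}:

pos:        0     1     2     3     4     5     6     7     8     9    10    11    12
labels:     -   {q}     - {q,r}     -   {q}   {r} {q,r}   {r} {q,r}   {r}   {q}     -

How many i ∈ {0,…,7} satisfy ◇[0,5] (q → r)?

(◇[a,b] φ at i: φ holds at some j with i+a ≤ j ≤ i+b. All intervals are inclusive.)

Evaluate at each i in [0,7]:
  i=0: ✓ (witness j=0)
  i=1: ✓ (witness j=2)
  i=2: ✓ (witness j=2)
  i=3: ✓ (witness j=3)
  i=4: ✓ (witness j=4)
  i=5: ✓ (witness j=6)
  i=6: ✓ (witness j=6)
  i=7: ✓ (witness j=7)
Positions where it holds: {0, 1, 2, 3, 4, 5, 6, 7} → 8.

8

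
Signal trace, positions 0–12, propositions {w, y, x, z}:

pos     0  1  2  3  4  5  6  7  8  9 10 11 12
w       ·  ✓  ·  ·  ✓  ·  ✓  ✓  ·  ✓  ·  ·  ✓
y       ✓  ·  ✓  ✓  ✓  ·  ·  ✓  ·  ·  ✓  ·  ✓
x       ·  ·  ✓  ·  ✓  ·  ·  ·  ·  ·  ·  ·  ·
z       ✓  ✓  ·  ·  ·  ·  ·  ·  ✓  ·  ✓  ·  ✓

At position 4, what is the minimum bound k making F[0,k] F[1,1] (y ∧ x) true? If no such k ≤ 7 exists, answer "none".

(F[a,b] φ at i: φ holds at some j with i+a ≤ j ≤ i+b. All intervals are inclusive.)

none

Scan j = 4,5,… for F[1,1] (y ∧ x):
  j=4: fails
  j=5: fails
  j=6: fails
  j=7: fails
  j=8: fails
  j=9: fails
  j=10: fails
  j=11: fails
No j in [4,11] satisfies it → none.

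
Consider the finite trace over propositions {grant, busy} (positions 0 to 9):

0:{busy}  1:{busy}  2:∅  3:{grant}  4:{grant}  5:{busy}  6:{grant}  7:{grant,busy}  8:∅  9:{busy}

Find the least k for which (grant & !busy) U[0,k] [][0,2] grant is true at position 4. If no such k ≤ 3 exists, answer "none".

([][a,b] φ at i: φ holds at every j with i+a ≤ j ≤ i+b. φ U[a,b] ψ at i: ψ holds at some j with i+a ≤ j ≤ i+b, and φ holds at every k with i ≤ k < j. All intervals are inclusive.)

Need earliest j ≥ 4 with [][0,2] grant, and (grant & !busy) at every k in [4,j-1].
  j=4: rhs fails.
  j=5: rhs fails.
  j=6: rhs fails.
  j=7: rhs fails.
No witness within the range → none.

none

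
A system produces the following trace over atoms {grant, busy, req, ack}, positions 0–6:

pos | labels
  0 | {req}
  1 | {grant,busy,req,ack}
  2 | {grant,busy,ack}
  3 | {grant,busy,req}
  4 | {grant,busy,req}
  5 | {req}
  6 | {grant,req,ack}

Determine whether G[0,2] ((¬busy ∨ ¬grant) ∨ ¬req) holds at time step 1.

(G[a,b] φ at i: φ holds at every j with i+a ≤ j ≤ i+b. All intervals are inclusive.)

False

Check ((¬busy ∨ ¬grant) ∨ ¬req) at every j in [1,3]:
  j=1: false
  j=2: true
  j=3: false
Fails at j=1 → formula fails.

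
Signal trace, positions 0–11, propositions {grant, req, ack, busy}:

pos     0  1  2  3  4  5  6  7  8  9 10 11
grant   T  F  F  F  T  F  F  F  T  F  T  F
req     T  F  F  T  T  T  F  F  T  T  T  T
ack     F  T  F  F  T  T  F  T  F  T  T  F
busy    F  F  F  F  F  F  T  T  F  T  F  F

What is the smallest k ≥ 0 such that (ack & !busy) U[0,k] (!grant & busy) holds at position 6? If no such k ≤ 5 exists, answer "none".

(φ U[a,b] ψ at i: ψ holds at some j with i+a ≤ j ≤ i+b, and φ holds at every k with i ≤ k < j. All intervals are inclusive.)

0

Need earliest j ≥ 6 with (!grant & busy), and (ack & !busy) at every k in [6,j-1].
  j=6: rhs holds (empty prefix). k = 0.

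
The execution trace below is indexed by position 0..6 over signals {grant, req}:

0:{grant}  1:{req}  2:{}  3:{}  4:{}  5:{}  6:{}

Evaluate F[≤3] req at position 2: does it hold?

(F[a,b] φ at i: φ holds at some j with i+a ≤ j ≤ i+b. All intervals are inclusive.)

Check req at each j in [2,5]:
  j=2: false
  j=3: false
  j=4: false
  j=5: false
No position in the window satisfies it → formula fails.

False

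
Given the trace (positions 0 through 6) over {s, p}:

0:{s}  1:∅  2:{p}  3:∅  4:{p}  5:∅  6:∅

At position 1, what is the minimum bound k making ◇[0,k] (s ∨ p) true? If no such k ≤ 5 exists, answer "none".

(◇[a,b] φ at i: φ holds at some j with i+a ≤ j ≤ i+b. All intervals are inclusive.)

1

Scan j = 1,2,… for (s ∨ p):
  j=1: fails
  j=2: holds
First hit at j=2, so smallest k = 2-1 = 1.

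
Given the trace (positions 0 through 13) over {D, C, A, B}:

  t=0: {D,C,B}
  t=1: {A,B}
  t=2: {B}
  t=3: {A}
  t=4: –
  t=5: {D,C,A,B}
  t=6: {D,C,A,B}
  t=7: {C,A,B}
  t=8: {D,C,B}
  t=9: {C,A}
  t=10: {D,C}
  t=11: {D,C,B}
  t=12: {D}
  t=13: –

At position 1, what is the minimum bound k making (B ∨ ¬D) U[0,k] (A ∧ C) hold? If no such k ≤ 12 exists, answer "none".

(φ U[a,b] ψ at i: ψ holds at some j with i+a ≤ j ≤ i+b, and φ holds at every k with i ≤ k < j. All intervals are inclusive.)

Need earliest j ≥ 1 with (A ∧ C), and (B ∨ ¬D) at every k in [1,j-1].
  j=1: rhs fails.
  j=2: rhs fails.
  j=3: rhs fails.
  j=4: rhs fails.
  j=5: rhs holds; lhs holds on [1,4]. k = 4.

4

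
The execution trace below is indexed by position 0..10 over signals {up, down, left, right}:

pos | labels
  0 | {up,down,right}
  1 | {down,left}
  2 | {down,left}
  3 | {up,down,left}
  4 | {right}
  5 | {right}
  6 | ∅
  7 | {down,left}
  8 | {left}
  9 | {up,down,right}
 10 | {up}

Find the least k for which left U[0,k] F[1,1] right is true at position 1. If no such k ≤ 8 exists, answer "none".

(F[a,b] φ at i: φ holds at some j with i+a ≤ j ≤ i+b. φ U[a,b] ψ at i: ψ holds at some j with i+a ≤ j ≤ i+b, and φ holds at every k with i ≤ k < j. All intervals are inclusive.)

2

Need earliest j ≥ 1 with F[1,1] right, and left at every k in [1,j-1].
  j=1: rhs fails.
  j=2: rhs fails.
  j=3: rhs holds; lhs holds on [1,2]. k = 2.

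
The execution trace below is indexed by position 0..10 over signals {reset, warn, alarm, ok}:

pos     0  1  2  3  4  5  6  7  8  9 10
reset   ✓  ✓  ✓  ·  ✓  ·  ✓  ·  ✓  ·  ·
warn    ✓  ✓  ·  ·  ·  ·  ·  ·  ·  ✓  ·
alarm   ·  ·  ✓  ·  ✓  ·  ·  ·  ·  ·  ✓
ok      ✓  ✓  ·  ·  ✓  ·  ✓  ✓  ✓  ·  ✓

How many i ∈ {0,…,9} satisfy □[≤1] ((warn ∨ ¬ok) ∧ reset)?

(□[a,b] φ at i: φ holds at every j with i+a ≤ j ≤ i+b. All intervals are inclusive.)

Evaluate at each i in [0,9]:
  i=0: ✓ (all of [0,1])
  i=1: ✓ (all of [1,2])
  i=2: ✗ (fails at j=3)
  i=3: ✗ (fails at j=3)
  i=4: ✗ (fails at j=4)
  i=5: ✗ (fails at j=5)
  i=6: ✗ (fails at j=6)
  i=7: ✗ (fails at j=7)
  i=8: ✗ (fails at j=8)
  i=9: ✗ (fails at j=9)
Positions where it holds: {0, 1} → 2.

2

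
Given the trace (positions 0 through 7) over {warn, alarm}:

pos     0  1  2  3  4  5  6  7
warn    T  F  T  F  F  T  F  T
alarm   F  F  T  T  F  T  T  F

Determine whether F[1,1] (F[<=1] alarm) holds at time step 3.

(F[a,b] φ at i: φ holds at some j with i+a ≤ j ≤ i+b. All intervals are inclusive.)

Check F[<=1] alarm at each j in [4,4]:
  j=4: holds (witness at 5)
Found at j=4 → formula holds.

Yes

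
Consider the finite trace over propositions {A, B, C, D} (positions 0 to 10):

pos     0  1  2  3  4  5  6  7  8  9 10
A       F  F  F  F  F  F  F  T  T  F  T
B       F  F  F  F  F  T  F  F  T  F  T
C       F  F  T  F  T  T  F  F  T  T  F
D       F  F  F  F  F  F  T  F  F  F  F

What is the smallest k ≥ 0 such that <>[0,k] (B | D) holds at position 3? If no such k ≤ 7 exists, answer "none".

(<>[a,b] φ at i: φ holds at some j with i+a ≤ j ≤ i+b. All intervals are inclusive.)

Scan j = 3,4,… for (B | D):
  j=3: fails
  j=4: fails
  j=5: holds
First hit at j=5, so smallest k = 5-3 = 2.

2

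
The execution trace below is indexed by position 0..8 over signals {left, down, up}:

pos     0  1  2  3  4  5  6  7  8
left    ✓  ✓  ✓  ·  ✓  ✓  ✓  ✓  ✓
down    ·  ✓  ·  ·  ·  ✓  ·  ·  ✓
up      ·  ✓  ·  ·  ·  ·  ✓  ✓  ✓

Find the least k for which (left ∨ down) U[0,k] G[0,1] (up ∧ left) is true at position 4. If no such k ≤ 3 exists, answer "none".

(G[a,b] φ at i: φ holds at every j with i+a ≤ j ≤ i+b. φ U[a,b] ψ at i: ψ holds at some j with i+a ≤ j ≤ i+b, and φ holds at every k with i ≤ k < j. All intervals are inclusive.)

Need earliest j ≥ 4 with G[0,1] (up ∧ left), and (left ∨ down) at every k in [4,j-1].
  j=4: rhs fails.
  j=5: rhs fails.
  j=6: rhs holds; lhs holds on [4,5]. k = 2.

2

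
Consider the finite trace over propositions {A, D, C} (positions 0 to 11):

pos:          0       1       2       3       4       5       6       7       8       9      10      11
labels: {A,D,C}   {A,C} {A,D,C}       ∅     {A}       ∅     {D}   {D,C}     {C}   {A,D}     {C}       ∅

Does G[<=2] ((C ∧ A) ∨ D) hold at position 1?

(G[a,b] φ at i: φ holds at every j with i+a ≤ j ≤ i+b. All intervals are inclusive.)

False

Check ((C ∧ A) ∨ D) at every j in [1,3]:
  j=1: true
  j=2: true
  j=3: false
Fails at j=3 → formula fails.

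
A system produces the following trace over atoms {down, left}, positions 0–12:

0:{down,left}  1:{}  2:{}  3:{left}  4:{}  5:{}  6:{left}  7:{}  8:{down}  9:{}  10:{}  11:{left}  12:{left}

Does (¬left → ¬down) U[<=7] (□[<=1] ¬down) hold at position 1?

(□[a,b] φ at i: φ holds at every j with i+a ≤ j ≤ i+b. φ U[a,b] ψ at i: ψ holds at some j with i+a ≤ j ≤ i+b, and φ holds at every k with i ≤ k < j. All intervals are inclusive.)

Need some j in [1,8] with □[<=1] ¬down, and (¬left → ¬down) at every k in [1,j-1].
  j=1: □[<=1] ¬down holds; no prefix to check → satisfied.

Yes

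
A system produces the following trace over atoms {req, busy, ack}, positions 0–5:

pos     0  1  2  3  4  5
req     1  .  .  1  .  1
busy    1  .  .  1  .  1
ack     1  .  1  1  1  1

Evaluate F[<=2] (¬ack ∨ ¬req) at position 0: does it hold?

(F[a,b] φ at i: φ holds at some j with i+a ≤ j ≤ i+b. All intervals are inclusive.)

Check (¬ack ∨ ¬req) at each j in [0,2]:
  j=0: false
  j=1: true
  j=2: true
Found at j=1 → formula holds.

Yes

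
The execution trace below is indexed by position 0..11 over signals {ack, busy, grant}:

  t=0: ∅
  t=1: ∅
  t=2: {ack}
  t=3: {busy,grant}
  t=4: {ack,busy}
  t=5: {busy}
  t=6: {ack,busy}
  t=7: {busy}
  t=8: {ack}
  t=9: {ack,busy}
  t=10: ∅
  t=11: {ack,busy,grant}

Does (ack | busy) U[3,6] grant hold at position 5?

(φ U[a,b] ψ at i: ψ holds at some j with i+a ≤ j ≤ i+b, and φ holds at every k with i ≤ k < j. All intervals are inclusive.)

Does not hold

Need some j in [8,11] with grant, and (ack | busy) at every k in [5,j-1].
  j=8: grant false.
  j=9: grant false.
  j=10: grant false.
  j=11: grant holds, but (ack | busy) fails at k=10 → not this j.
No j in the window works → until fails.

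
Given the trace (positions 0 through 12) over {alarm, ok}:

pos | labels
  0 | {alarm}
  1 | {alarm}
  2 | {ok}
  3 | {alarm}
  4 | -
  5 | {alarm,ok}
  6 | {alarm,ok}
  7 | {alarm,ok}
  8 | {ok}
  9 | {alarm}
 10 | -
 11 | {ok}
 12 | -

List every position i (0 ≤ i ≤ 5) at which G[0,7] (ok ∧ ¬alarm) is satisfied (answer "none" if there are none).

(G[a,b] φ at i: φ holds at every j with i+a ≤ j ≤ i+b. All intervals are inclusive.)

none

Evaluate at each i in [0,5]:
  i=0: ✗ (fails at j=0)
  i=1: ✗ (fails at j=1)
  i=2: ✗ (fails at j=3)
  i=3: ✗ (fails at j=3)
  i=4: ✗ (fails at j=4)
  i=5: ✗ (fails at j=5)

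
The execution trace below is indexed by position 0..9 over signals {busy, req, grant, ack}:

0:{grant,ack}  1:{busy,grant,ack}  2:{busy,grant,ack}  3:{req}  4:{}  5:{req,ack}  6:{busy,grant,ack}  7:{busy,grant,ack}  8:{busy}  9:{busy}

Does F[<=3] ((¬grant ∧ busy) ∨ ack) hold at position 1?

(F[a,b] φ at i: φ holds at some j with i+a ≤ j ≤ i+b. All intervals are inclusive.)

Check ((¬grant ∧ busy) ∨ ack) at each j in [1,4]:
  j=1: true
  j=2: true
  j=3: false
  j=4: false
Found at j=1 → formula holds.

True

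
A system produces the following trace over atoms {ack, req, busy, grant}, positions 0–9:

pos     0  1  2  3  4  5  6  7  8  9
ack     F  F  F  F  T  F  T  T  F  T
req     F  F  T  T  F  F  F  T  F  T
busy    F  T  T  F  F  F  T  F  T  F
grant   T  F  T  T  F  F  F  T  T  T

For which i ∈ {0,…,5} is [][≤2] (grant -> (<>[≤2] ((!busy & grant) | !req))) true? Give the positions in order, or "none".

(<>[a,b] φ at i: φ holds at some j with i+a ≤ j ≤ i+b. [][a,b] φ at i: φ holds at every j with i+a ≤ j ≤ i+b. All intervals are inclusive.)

0, 1, 2, 3, 4, 5

Evaluate at each i in [0,5]:
  i=0: ✓ (all of [0,2])
  i=1: ✓ (all of [1,3])
  i=2: ✓ (all of [2,4])
  i=3: ✓ (all of [3,5])
  i=4: ✓ (all of [4,6])
  i=5: ✓ (all of [5,7])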